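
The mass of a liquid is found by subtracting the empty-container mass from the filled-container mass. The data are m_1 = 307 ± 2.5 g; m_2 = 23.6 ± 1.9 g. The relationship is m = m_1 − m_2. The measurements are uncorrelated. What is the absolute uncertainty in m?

Each term contributes (cᵢ δxᵢ)² to (δm)²:
  (δm_1)² = 6.25;  (δm_2)² = 3.61
δm = √(9.86) = 3.14 g

3.14 g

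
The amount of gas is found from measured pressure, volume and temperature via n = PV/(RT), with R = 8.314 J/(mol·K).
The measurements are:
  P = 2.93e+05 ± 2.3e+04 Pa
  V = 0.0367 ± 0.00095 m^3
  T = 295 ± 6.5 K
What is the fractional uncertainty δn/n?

Each factor contributes (exponent × relative error)² to (δn/n)²:
  (1·δP/P)² = (1×0.0785)² = 0.00616;  (1·δV/V)² = (1×0.0259)² = 0.000670;  (-1·δT/T)² = (-1×0.0220)² = 0.000485
δn/n = √(0.00732) = 0.0855

0.0855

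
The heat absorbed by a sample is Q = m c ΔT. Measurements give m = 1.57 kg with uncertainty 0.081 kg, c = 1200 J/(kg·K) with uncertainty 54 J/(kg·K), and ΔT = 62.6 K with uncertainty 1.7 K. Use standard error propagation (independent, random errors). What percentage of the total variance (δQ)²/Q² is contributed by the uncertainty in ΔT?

13.6%

(δQ/Q)² = (1·δm/m)² + (1·δc/c)² + (1·δΔT/ΔT)²
  m term: (1×0.0516)² = 0.00266
  c term: (1×0.0450)² = 0.00202
  ΔT term: (1×0.0272)² = 0.000737
Total = 0.00542. Share from ΔT = 0.000737/0.00542 = 0.136.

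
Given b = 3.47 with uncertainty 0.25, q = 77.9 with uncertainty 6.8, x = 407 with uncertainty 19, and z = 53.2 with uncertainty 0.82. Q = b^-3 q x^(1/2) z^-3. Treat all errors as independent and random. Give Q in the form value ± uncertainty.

(2.50 ± 0.597) × 10^-4

For a monomial Q ∝ b^-3, q, x^(1/2), z^-3, fractional errors add in quadrature:
  (-3·δb/b)² = (-3×0.0720)² = 0.0467;  (1·δq/q)² = (1×0.0873)² = 0.00762;  (½·δx/x)² = (0.5×0.0467)² = 0.000545;  (-3·δz/z)² = (-3×0.0154)² = 0.00214
δQ/Q = √(0.0570) = 0.239
Q = 0.000250, so δQ = 0.239 × 0.000250 = 5.97e-05.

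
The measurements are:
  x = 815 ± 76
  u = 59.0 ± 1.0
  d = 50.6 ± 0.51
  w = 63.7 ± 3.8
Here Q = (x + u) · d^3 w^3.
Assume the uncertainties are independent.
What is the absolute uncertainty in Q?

Let h = x + u = 874. δh = √(δx² + δu²) = √(5780 + 1.00) = 76.0, so δh/h = 0.0870.
Q is then a monomial in h, d, w:
δQ/Q = √((δh/h)² + (3·δd/d)² + (3·δw/w)²) = √(0.00756 + 0.000914 + 0.0320) = 0.201
Q = 2.93e+13, so δQ = 0.201 × 2.93e+13 = 5.89e+12.

5.89e+12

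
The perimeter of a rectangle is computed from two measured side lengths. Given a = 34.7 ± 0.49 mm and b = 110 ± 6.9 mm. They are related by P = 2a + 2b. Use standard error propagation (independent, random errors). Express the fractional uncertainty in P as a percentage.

Each term contributes (cᵢ δxᵢ)² to (δP)²:
  (2·δa)² = 0.960;  (2·δb)² = 190
δP = √(191) = 13.8 mm
P = 289 mm, so δP/P = 13.8/289 = 0.0478.

4.78%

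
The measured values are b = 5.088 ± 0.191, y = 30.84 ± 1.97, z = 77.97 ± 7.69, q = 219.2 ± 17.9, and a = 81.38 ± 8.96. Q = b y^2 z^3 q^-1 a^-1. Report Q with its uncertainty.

Each factor contributes (exponent × relative error)² to (δQ/Q)²:
  (1·δb/b)² = (1×0.0375)² = 0.00141;  (2·δy/y)² = (2×0.0639)² = 0.0163;  (3·δz/z)² = (3×0.0986)² = 0.0875;  (-1·δq/q)² = (-1×0.0817)² = 0.00667;  (-1·δa/a)² = (-1×0.110)² = 0.0121
δQ/Q = √(0.124) = 0.352
Q = 128600, so δQ = 0.352 × 128600 = 45300.

128600 ± 45300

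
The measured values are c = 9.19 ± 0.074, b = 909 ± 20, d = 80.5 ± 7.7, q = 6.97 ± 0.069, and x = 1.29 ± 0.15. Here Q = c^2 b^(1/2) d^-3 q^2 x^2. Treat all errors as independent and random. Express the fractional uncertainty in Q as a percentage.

37.0%

Since Q is a product/quotient, work with relative uncertainties:
  (2·δc/c)² = (2×0.00805)² = 0.000259;  (½·δb/b)² = (0.5×0.0220)² = 0.000121;  (-3·δd/d)² = (-3×0.0957)² = 0.0823;  (2·δq/q)² = (2×0.00990)² = 0.000392;  (2·δx/x)² = (2×0.116)² = 0.0541
δQ/Q = √(0.137) = 0.370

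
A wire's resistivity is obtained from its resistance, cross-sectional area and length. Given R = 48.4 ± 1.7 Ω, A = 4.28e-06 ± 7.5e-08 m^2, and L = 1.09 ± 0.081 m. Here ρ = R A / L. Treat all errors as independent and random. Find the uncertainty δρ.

1.6e-05 Ω·m

Since ρ is a product/quotient, work with relative uncertainties:
  (1·δR/R)² = (1×0.0351)² = 0.00123;  (1·δA/A)² = (1×0.0175)² = 0.000307;  (-1·δL/L)² = (-1×0.0743)² = 0.00552
δρ/ρ = √(0.00706) = 0.0840
ρ = 0.000190 Ω·m, so δρ = 0.0840 × 0.000190 = 1.6e-05 Ω·m.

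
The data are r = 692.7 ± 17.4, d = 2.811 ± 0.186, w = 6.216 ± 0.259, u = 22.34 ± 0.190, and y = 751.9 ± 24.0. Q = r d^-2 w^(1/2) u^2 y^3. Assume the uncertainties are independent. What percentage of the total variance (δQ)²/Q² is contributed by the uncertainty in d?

62.5%

(δQ/Q)² = (1·δr/r)² + (-2·δd/d)² + (½·δw/w)² + (2·δu/u)² + (3·δy/y)²
  r term: (1×0.0251)² = 0.000631
  d term: (-2×0.0662)² = 0.0175
  w term: (0.5×0.0417)² = 0.000434
  u term: (2×0.00850)² = 0.000289
  y term: (3×0.0319)² = 0.00917
Total = 0.0280. Share from d = 0.0175/0.0280 = 0.625.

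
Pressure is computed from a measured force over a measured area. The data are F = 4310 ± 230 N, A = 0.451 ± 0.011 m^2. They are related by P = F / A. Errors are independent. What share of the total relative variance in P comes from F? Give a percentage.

82.7%

(δP/P)² = (1·δF/F)² + (-1·δA/A)²
  F term: (1×0.0534)² = 0.00285
  A term: (-1×0.0244)² = 0.000595
Total = 0.00344. Share from F = 0.00285/0.00344 = 0.827.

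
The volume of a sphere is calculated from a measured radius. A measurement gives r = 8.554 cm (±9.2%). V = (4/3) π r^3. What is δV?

724 cm^3

V ∝ r^3, so δV/V = |3| · δr/r = 3 × 0.0920 = 0.276.
V = 2622 cm^3, so δV = 0.276 × 2622 = 724 cm^3.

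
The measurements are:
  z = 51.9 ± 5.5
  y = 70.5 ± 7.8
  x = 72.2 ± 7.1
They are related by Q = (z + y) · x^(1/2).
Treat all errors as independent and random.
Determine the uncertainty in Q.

95.9

Let u = z + y = 122. δu = √(δz² + δy²) = √(30.2 + 60.8) = 9.54, so δu/u = 0.0780.
Q is then a monomial in u, x:
δQ/Q = √((δu/u)² + (½·δx/x)²) = √(0.00608 + 0.00242) = 0.0922
Q = 1040, so δQ = 0.0922 × 1040 = 95.9.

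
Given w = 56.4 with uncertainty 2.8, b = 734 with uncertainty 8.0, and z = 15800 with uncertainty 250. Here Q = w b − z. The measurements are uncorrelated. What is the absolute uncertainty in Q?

Let p = w·b = 41400. δp/p = √((1·δw/w)² + (1·δb/b)²) = √(0.00246 + 0.000119) = 0.0508, so δp = 2100.
Q = p − z: δQ = √(δp² + δz²) = √(4.43e+06 + 62500) = 2120

2120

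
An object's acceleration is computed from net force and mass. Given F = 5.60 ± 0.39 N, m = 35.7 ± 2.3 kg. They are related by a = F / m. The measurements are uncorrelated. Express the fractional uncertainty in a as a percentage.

9.49%

a is a product of powers, so relative uncertainties combine in quadrature:
  (1·δF/F)² = (1×0.0696)² = 0.00485;  (-1·δm/m)² = (-1×0.0644)² = 0.00415
δa/a = √(0.00900) = 0.0949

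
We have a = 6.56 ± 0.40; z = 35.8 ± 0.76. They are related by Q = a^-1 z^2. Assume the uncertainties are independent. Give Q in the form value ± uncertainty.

195 ± 14.5

Q is a product of powers, so relative uncertainties combine in quadrature:
  (-1·δa/a)² = (-1×0.0610)² = 0.00372;  (2·δz/z)² = (2×0.0212)² = 0.00180
δQ/Q = √(0.00552) = 0.0743
Q = 195, so δQ = 0.0743 × 195 = 14.5.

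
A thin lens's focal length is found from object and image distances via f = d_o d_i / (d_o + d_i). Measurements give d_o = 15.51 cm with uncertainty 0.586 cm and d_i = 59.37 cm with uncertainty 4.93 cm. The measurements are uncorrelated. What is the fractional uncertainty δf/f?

∂f/∂d_o = (d_i/(d_o+d_i))² = 0.629;  ∂f/∂d_i = (d_o/(d_o+d_i))² = 0.0429
δf = √((∂f/∂d_o · δd_o)² + (∂f/∂d_i · δd_i)²) = √(0.136 + 0.0447) = 0.425 cm
f = 12.30 cm, so δf/f = 0.425/12.30 = 0.0345.

0.0345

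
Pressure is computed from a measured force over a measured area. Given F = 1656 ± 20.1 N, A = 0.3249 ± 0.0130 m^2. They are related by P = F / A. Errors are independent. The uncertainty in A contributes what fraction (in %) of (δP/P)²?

(δP/P)² = (1·δF/F)² + (-1·δA/A)²
  F term: (1×0.0121)² = 0.000147
  A term: (-1×0.0400)² = 0.00160
Total = 0.00175. Share from A = 0.00160/0.00175 = 0.916.

91.6%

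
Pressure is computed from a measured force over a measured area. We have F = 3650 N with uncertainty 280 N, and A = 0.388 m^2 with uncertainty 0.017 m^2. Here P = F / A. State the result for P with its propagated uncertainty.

P is a product of powers, so relative uncertainties combine in quadrature:
  (1·δF/F)² = (1×0.0767)² = 0.00588;  (-1·δA/A)² = (-1×0.0438)² = 0.00192
δP/P = √(0.00780) = 0.0883
P = 9410 Pa, so δP = 0.0883 × 9410 = 831 Pa.

9410 ± 831 Pa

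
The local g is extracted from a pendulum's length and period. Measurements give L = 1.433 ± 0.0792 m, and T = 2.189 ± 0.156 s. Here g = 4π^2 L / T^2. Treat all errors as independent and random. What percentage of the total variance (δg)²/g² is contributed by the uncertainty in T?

(δg/g)² = (1·δL/L)² + (-2·δT/T)²
  L term: (1×0.0553)² = 0.00305
  T term: (-2×0.0713)² = 0.0203
Total = 0.0234. Share from T = 0.0203/0.0234 = 0.869.

86.9%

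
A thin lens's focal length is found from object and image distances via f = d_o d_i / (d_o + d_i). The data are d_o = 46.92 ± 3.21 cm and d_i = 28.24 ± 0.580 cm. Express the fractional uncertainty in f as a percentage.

2.87%

∂f/∂d_o = (d_i/(d_o+d_i))² = 0.141;  ∂f/∂d_i = (d_o/(d_o+d_i))² = 0.390
δf = √((∂f/∂d_o · δd_o)² + (∂f/∂d_i · δd_i)²) = √(0.205 + 0.0511) = 0.506 cm
f = 17.63 cm, so δf/f = 0.506/17.63 = 0.0287.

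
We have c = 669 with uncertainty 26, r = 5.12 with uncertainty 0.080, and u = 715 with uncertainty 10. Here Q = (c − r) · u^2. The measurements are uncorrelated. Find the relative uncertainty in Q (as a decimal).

Let w = c − r = 664. δw = √(δc² + δr²) = √(676 + 0.00640) = 26.0, so δw/w = 0.0392.
Q is then a monomial in w, u:
δQ/Q = √((δw/w)² + (2·δu/u)²) = √(0.00153 + 0.000782) = 0.0481

0.0481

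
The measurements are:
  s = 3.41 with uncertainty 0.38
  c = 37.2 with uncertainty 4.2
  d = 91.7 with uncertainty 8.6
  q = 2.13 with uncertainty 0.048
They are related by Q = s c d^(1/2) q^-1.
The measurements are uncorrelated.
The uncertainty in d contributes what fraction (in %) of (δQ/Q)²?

(δQ/Q)² = (1·δs/s)² + (1·δc/c)² + (½·δd/d)² + (-1·δq/q)²
  s term: (1×0.111)² = 0.0124
  c term: (1×0.113)² = 0.0127
  d term: (0.5×0.0938)² = 0.00220
  q term: (-1×0.0225)² = 0.000508
Total = 0.0279. Share from d = 0.00220/0.0279 = 0.0789.

7.89%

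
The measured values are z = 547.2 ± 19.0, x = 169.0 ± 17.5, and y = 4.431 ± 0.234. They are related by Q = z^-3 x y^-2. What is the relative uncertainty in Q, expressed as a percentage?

18.1%

Relative error in a monomial: (δQ/Q)² = Σ (nᵢ · δxᵢ/xᵢ)².
  (-3·δz/z)² = (-3×0.0347)² = 0.0109;  (1·δx/x)² = (1×0.104)² = 0.0107;  (-2·δy/y)² = (-2×0.0528)² = 0.0112
δQ/Q = √(0.0327) = 0.181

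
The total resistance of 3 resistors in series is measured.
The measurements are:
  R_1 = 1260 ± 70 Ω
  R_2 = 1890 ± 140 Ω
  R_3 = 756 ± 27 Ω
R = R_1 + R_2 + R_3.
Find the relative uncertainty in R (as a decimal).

0.0407

For a sum/difference, combine absolute errors in quadrature:
  (δR_1)² = 4900;  (δR_2)² = 19600;  (δR_3)² = 729
δR = √(25200) = 159 Ω
R = 3910 Ω, so δR/R = 159/3910 = 0.0407.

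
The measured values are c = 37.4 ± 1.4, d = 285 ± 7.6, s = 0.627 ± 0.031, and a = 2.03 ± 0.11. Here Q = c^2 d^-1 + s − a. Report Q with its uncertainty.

Let p = c^2·d^-1 = 4.91. δp/p = √((2·δc/c)² + (-1·δd/d)²) = √(0.00560 + 0.000711) = 0.0795, so δp = 0.390.
Q = p + s − a: δQ = √(δp² + δs² + δa²) = √(0.152 + 0.000961 + 0.0121) = 0.406
Q = 3.50.

3.50 ± 0.406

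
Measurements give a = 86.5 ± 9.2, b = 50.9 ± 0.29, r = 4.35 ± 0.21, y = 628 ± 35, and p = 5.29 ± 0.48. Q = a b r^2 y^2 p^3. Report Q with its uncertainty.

Each factor contributes (exponent × relative error)² to (δQ/Q)²:
  (1·δa/a)² = (1×0.106)² = 0.0113;  (1·δb/b)² = (1×0.00570)² = 3.25e-05;  (2·δr/r)² = (2×0.0483)² = 0.00932;  (2·δy/y)² = (2×0.0557)² = 0.0124;  (3·δp/p)² = (3×0.0907)² = 0.0741
δQ/Q = √(0.107) = 0.327
Q = 4.86e+12, so δQ = 0.327 × 4.86e+12 = 1.59e+12.

(4.86 ± 1.59) × 10^12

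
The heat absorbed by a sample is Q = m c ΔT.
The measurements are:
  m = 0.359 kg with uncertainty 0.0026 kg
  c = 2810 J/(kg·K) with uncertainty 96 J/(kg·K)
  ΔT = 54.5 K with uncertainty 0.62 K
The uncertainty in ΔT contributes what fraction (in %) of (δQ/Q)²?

9.59%

(δQ/Q)² = (1·δm/m)² + (1·δc/c)² + (1·δΔT/ΔT)²
  m term: (1×0.00724)² = 5.25e-05
  c term: (1×0.0342)² = 0.00117
  ΔT term: (1×0.0114)² = 0.000129
Total = 0.00135. Share from ΔT = 0.000129/0.00135 = 0.0959.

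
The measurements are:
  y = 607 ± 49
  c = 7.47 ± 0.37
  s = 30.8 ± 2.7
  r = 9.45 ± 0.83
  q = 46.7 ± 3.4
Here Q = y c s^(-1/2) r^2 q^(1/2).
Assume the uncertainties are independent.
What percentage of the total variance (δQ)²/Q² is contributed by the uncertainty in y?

(δQ/Q)² = (1·δy/y)² + (1·δc/c)² + (−½·δs/s)² + (2·δr/r)² + (½·δq/q)²
  y term: (1×0.0807)² = 0.00652
  c term: (1×0.0495)² = 0.00245
  s term: (-0.5×0.0877)² = 0.00192
  r term: (2×0.0878)² = 0.0309
  q term: (0.5×0.0728)² = 0.00133
Total = 0.0431. Share from y = 0.00652/0.0431 = 0.151.

15.1%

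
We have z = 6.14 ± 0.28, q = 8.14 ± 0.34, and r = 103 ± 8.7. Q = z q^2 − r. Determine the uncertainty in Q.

39.7

Let p = z·q^2 = 407. δp/p = √((1·δz/z)² + (2·δq/q)²) = √(0.00208 + 0.00698) = 0.0952, so δp = 38.7.
Q = p − r: δQ = √(δp² + δr²) = √(1500 + 75.7) = 39.7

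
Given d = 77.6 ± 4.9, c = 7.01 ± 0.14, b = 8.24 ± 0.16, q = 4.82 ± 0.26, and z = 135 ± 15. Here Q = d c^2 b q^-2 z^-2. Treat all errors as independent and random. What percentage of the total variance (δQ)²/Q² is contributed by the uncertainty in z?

73.7%

(δQ/Q)² = (1·δd/d)² + (2·δc/c)² + (1·δb/b)² + (-2·δq/q)² + (-2·δz/z)²
  d term: (1×0.0631)² = 0.00399
  c term: (2×0.0200)² = 0.00160
  b term: (1×0.0194)² = 0.000377
  q term: (-2×0.0539)² = 0.0116
  z term: (-2×0.111)² = 0.0494
Total = 0.0670. Share from z = 0.0494/0.0670 = 0.737.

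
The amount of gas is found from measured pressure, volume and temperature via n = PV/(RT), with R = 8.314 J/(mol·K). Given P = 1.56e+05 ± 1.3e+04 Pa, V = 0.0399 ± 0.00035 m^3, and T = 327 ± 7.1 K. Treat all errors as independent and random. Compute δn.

Since n is a product/quotient, work with relative uncertainties:
  (1·δP/P)² = (1×0.0833)² = 0.00694;  (1·δV/V)² = (1×0.00877)² = 7.69e-05;  (-1·δT/T)² = (-1×0.0217)² = 0.000471
δn/n = √(0.00749) = 0.0866
n = 2.29 mol, so δn = 0.0866 × 2.29 = 0.198 mol.

0.198 mol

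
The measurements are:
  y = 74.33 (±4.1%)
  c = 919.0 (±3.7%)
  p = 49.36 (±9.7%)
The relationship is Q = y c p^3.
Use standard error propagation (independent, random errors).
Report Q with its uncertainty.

(8.215 ± 2.43) × 10^9

Since Q is a product/quotient, work with relative uncertainties:
  (1·δy/y)² = (1×0.0410)² = 0.00168;  (1·δc/c)² = (1×0.0370)² = 0.00137;  (3·δp/p)² = (3×0.0970)² = 0.0847
δQ/Q = √(0.0877) = 0.296
Q = 8.215e+09, so δQ = 0.296 × 8.215e+09 = 2.43e+09.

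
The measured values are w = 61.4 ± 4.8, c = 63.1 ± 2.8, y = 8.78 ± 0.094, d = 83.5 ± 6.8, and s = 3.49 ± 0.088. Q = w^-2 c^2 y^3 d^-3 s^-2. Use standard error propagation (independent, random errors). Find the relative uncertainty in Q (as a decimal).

0.309

For a monomial Q ∝ w^-2, c^2, y^3, d^-3, s^-2, fractional errors add in quadrature:
  (-2·δw/w)² = (-2×0.0782)² = 0.0244;  (2·δc/c)² = (2×0.0444)² = 0.00788;  (3·δy/y)² = (3×0.0107)² = 0.00103;  (-3·δd/d)² = (-3×0.0814)² = 0.0597;  (-2·δs/s)² = (-2×0.0252)² = 0.00254
δQ/Q = √(0.0956) = 0.309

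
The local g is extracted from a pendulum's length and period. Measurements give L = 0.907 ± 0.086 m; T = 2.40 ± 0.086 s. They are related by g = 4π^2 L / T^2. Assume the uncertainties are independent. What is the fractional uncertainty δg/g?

Relative error in a monomial: (δg/g)² = Σ (nᵢ · δxᵢ/xᵢ)².
  (1·δL/L)² = (1×0.0948)² = 0.00899;  (-2·δT/T)² = (-2×0.0358)² = 0.00514
δg/g = √(0.0141) = 0.119

0.119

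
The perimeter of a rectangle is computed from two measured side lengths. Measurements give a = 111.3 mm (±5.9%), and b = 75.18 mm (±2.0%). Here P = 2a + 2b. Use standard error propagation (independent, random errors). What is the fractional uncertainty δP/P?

0.0361

Each term contributes (cᵢ δxᵢ)² to (δP)²:
  (2·δa)² = 172;  (2·δb)² = 9.04
δP = √(182) = 13.5 mm
P = 373.0 mm, so δP/P = 13.5/373.0 = 0.0361.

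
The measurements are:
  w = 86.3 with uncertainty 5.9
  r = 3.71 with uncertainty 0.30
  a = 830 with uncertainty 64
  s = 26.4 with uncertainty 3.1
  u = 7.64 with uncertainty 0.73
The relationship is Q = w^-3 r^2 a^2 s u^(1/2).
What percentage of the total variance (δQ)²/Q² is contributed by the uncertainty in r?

(δQ/Q)² = (-3·δw/w)² + (2·δr/r)² + (2·δa/a)² + (1·δs/s)² + (½·δu/u)²
  w term: (-3×0.0684)² = 0.0421
  r term: (2×0.0809)² = 0.0262
  a term: (2×0.0771)² = 0.0238
  s term: (1×0.117)² = 0.0138
  u term: (0.5×0.0955)² = 0.00228
Total = 0.108. Share from r = 0.0262/0.108 = 0.242.

24.2%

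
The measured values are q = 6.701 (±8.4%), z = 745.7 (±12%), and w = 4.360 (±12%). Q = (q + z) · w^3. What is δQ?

23600

Let u = q + z = 752.4. δu = √(δq² + δz²) = √(0.317 + 8010) = 89.5, so δu/u = 0.119.
Q is then a monomial in u, w:
δQ/Q = √((δu/u)² + (3·δw/w)²) = √(0.0141 + 0.130) = 0.379
Q = 62360, so δQ = 0.379 × 62360 = 23600.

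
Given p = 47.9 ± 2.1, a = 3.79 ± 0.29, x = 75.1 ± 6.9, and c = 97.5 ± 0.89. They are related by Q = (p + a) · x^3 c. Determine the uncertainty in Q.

5.95e+08

Let u = p + a = 51.7. δu = √(δp² + δa²) = √(4.41 + 0.0841) = 2.12, so δu/u = 0.0410.
Q is then a monomial in u, x, c:
δQ/Q = √((δu/u)² + (3·δx/x)² + (1·δc/c)²) = √(0.00168 + 0.0760 + 8.33e-05) = 0.279
Q = 2.13e+09, so δQ = 0.279 × 2.13e+09 = 5.95e+08.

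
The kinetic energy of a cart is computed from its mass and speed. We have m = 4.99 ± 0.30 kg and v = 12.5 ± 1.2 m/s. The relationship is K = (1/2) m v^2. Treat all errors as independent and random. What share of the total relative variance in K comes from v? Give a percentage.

(δK/K)² = (1·δm/m)² + (2·δv/v)²
  m term: (1×0.0601)² = 0.00361
  v term: (2×0.0960)² = 0.0369
Total = 0.0405. Share from v = 0.0369/0.0405 = 0.911.

91.1%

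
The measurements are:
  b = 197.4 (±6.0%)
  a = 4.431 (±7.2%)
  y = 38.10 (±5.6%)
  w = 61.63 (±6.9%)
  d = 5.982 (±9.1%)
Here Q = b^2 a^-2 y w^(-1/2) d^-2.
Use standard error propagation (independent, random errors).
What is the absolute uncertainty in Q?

Q is a product of powers, so relative uncertainties combine in quadrature:
  (2·δb/b)² = (2×0.0600)² = 0.0144;  (-2·δa/a)² = (-2×0.0720)² = 0.0207;  (1·δy/y)² = (1×0.0560)² = 0.00314;  (−½·δw/w)² = (-0.5×0.0690)² = 0.00119;  (-2·δd/d)² = (-2×0.0910)² = 0.0331
δQ/Q = √(0.0726) = 0.269
Q = 269.2, so δQ = 0.269 × 269.2 = 72.5.

72.5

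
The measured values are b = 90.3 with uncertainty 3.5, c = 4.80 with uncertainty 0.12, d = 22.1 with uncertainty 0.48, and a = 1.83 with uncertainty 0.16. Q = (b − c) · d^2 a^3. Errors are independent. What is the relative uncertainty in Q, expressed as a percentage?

26.9%

Let u = b − c = 85.5. δu = √(δb² + δc²) = √(12.2 + 0.0144) = 3.50, so δu/u = 0.0410.
Q is then a monomial in u, d, a:
δQ/Q = √((δu/u)² + (2·δd/d)² + (3·δa/a)²) = √(0.00168 + 0.00189 + 0.0688) = 0.269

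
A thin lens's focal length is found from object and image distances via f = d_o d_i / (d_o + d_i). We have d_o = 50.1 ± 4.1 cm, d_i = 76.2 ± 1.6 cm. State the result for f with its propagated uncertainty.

∂f/∂d_o = (d_i/(d_o+d_i))² = 0.364;  ∂f/∂d_i = (d_o/(d_o+d_i))² = 0.157
δf = √((∂f/∂d_o · δd_o)² + (∂f/∂d_i · δd_i)²) = √(2.23 + 0.0634) = 1.51 cm
f = 30.2 cm.

30.2 ± 1.51 cm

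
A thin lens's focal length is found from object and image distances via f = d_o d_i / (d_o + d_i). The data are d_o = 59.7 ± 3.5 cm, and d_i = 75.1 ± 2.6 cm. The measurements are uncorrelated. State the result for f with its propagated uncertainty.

33.3 ± 1.20 cm

∂f/∂d_o = (d_i/(d_o+d_i))² = 0.310;  ∂f/∂d_i = (d_o/(d_o+d_i))² = 0.196
δf = √((∂f/∂d_o · δd_o)² + (∂f/∂d_i · δd_i)²) = √(1.18 + 0.260) = 1.20 cm
f = 33.3 cm.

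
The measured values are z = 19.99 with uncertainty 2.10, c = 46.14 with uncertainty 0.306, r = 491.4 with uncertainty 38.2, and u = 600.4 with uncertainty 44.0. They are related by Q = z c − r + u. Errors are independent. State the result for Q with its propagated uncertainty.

Let p = z·c = 922.3. δp/p = √((1·δz/z)² + (1·δc/c)²) = √(0.0110 + 4.4e-05) = 0.105, so δp = 97.1.
Q = p − r + u: δQ = √(δp² + δr² + δu²) = √(9430 + 1460 + 1940) = 113
Q = 1031.

1031 ± 113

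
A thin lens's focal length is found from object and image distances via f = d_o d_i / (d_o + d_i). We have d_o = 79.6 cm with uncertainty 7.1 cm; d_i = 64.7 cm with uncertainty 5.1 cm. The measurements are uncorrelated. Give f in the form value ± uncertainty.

∂f/∂d_o = (d_i/(d_o+d_i))² = 0.201;  ∂f/∂d_i = (d_o/(d_o+d_i))² = 0.304
δf = √((∂f/∂d_o · δd_o)² + (∂f/∂d_i · δd_i)²) = √(2.04 + 2.41) = 2.11 cm
f = 35.7 cm.

35.7 ± 2.11 cm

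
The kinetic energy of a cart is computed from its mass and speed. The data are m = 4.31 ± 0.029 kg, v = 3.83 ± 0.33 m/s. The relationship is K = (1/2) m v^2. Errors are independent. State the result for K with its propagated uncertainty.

31.6 ± 5.45 J

K is a product of powers, so relative uncertainties combine in quadrature:
  (1·δm/m)² = (1×0.00673)² = 4.53e-05;  (2·δv/v)² = (2×0.0862)² = 0.0297
δK/K = √(0.0297) = 0.172
K = 31.6 J, so δK = 0.172 × 31.6 = 5.45 J.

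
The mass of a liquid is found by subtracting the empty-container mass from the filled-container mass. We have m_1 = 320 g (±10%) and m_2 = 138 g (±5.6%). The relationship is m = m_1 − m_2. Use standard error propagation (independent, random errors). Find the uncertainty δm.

Each term contributes (cᵢ δxᵢ)² to (δm)²:
  (δm_1)² = 1020;  (δm_2)² = 59.7
δm = √(1080) = 32.9 g

32.9 g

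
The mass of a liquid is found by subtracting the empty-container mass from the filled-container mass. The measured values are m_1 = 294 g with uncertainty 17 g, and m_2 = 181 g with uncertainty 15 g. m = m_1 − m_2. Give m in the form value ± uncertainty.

113 ± 22.7 g

Each term contributes (cᵢ δxᵢ)² to (δm)²:
  (δm_1)² = 289;  (δm_2)² = 225
δm = √(514) = 22.7 g
m = 113 g.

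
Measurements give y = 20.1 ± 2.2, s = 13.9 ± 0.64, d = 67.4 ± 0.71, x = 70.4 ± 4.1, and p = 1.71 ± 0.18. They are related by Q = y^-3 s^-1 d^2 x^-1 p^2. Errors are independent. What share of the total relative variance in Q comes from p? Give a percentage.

(δQ/Q)² = (-3·δy/y)² + (-1·δs/s)² + (2·δd/d)² + (-1·δx/x)² + (2·δp/p)²
  y term: (-3×0.109)² = 0.108
  s term: (-1×0.0460)² = 0.00212
  d term: (2×0.0105)² = 0.000444
  x term: (-1×0.0582)² = 0.00339
  p term: (2×0.105)² = 0.0443
Total = 0.158. Share from p = 0.0443/0.158 = 0.280.

28.0%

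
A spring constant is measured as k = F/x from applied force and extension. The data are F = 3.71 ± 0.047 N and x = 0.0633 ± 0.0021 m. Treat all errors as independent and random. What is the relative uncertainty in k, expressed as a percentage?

For a monomial k ∝ F, x^-1, fractional errors add in quadrature:
  (1·δF/F)² = (1×0.0127)² = 0.000160;  (-1·δx/x)² = (-1×0.0332)² = 0.00110
δk/k = √(0.00126) = 0.0355

3.55%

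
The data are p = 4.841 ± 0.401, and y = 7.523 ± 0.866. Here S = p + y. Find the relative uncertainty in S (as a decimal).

0.0772

S is a linear combination, so absolute uncertainties add in quadrature:
  (δp)² = 0.161;  (δy)² = 0.750
δS = √(0.911) = 0.954
S = 12.36, so δS/S = 0.954/12.36 = 0.0772.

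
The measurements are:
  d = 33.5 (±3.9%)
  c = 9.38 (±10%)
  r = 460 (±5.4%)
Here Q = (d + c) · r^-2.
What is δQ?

2.32e-05

Let u = d + c = 42.9. δu = √(δd² + δc²) = √(1.71 + 0.880) = 1.61, so δu/u = 0.0375.
Q is then a monomial in u, r:
δQ/Q = √((δu/u)² + (-2·δr/r)²) = √(0.00141 + 0.0117) = 0.114
Q = 0.000203, so δQ = 0.114 × 0.000203 = 2.32e-05.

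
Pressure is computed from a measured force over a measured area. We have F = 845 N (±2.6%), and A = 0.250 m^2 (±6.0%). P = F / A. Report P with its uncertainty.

3380 ± 221 Pa

Relative error in a monomial: (δP/P)² = Σ (nᵢ · δxᵢ/xᵢ)².
  (1·δF/F)² = (1×0.0260)² = 0.000676;  (-1·δA/A)² = (-1×0.0600)² = 0.00360
δP/P = √(0.00428) = 0.0654
P = 3380 Pa, so δP = 0.0654 × 3380 = 221 Pa.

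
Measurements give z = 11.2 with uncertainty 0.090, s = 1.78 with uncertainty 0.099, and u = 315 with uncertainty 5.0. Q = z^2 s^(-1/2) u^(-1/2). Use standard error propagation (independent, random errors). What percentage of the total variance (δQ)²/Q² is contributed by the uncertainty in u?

5.75%

(δQ/Q)² = (2·δz/z)² + (−½·δs/s)² + (−½·δu/u)²
  z term: (2×0.00804)² = 0.000258
  s term: (-0.5×0.0556)² = 0.000773
  u term: (-0.5×0.0159)² = 6.3e-05
Total = 0.00109. Share from u = 6.3e-05/0.00109 = 0.0575.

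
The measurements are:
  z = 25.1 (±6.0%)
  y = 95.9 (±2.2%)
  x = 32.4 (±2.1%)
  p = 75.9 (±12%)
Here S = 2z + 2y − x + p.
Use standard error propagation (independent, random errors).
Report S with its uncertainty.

Sums and differences: (δS)² = Σ (cᵢ δxᵢ)².
  (2·δz)² = 9.07;  (2·δy)² = 17.8;  (δx)² = 0.463;  (δp)² = 83.0
δS = √(110) = 10.5
S = 286.

286 ± 10.5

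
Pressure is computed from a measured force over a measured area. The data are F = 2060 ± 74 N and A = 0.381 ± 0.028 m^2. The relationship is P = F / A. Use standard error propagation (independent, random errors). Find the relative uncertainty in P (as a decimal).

0.0818

P is a product of powers, so relative uncertainties combine in quadrature:
  (1·δF/F)² = (1×0.0359)² = 0.00129;  (-1·δA/A)² = (-1×0.0735)² = 0.00540
δP/P = √(0.00669) = 0.0818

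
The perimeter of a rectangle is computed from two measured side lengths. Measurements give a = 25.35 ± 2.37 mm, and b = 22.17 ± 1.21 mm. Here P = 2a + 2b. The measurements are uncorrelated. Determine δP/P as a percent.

Absolute uncertainties add in quadrature for a linear combination:
  (2·δa)² = 22.5;  (2·δb)² = 5.86
δP = √(28.3) = 5.32 mm
P = 95.04 mm, so δP/P = 5.32/95.04 = 0.0560.

5.60%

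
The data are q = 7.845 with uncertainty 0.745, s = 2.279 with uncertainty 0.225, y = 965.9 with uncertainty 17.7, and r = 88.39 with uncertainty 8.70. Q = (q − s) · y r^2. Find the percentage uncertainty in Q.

Let u = q − s = 5.566. δu = √(δq² + δs²) = √(0.555 + 0.0506) = 0.778, so δu/u = 0.140.
Q is then a monomial in u, y, r:
δQ/Q = √((δu/u)² + (1·δy/y)² + (2·δr/r)²) = √(0.0195 + 0.000336 + 0.0388) = 0.242

24.2%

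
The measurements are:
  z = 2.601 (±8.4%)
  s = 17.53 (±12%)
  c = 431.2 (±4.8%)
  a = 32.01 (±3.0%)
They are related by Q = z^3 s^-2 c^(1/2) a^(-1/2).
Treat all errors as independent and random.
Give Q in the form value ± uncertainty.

0.2102 ± 0.0734

Products/powers → add relative errors in quadrature, weighted by exponent:
  (3·δz/z)² = (3×0.0840)² = 0.0635;  (-2·δs/s)² = (-2×0.120)² = 0.0576;  (½·δc/c)² = (0.5×0.0480)² = 0.000576;  (−½·δa/a)² = (-0.5×0.0300)² = 0.000225
δQ/Q = √(0.122) = 0.349
Q = 0.2102, so δQ = 0.349 × 0.2102 = 0.0734.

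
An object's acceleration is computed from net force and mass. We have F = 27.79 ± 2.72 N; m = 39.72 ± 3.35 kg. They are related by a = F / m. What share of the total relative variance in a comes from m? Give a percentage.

42.6%

(δa/a)² = (1·δF/F)² + (-1·δm/m)²
  F term: (1×0.0979)² = 0.00958
  m term: (-1×0.0843)² = 0.00711
Total = 0.0167. Share from m = 0.00711/0.0167 = 0.426.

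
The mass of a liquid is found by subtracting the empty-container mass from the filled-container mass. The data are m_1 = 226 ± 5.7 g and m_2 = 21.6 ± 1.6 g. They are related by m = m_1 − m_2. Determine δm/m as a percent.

Absolute uncertainties add in quadrature for a linear combination:
  (δm_1)² = 32.5;  (δm_2)² = 2.56
δm = √(35.1) = 5.92 g
m = 204 g, so δm/m = 5.92/204 = 0.0290.

2.90%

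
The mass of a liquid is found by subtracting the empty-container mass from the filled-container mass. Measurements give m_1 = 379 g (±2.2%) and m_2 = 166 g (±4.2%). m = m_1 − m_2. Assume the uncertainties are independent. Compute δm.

10.9 g

Sums and differences: (δm)² = Σ (cᵢ δxᵢ)².
  (δm_1)² = 69.5;  (δm_2)² = 48.6
δm = √(118) = 10.9 g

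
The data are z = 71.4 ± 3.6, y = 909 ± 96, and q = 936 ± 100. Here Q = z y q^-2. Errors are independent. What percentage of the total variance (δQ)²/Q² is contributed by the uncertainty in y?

(δQ/Q)² = (1·δz/z)² + (1·δy/y)² + (-2·δq/q)²
  z term: (1×0.0504)² = 0.00254
  y term: (1×0.106)² = 0.0112
  q term: (-2×0.107)² = 0.0457
Total = 0.0594. Share from y = 0.0112/0.0594 = 0.188.

18.8%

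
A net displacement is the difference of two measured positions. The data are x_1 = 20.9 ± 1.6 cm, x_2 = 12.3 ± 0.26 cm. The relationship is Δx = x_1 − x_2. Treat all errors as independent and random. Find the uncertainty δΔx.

For a sum/difference, combine absolute errors in quadrature:
  (δx_1)² = 2.56;  (δx_2)² = 0.0676
δΔx = √(2.63) = 1.62 cm

1.62 cm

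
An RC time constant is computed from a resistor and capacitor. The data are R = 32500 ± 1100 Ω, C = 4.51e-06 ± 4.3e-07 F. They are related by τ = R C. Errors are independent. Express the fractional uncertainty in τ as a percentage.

Since τ is a product/quotient, work with relative uncertainties:
  (1·δR/R)² = (1×0.0338)² = 0.00115;  (1·δC/C)² = (1×0.0953)² = 0.00909
δτ/τ = √(0.0102) = 0.101

10.1%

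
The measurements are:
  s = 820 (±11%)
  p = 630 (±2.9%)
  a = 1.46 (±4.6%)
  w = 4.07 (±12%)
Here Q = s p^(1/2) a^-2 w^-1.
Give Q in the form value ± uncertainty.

Q is a product of powers, so relative uncertainties combine in quadrature:
  (1·δs/s)² = (1×0.110)² = 0.0121;  (½·δp/p)² = (0.5×0.0290)² = 0.000210;  (-2·δa/a)² = (-2×0.0460)² = 0.00846;  (-1·δw/w)² = (-1×0.120)² = 0.0144
δQ/Q = √(0.0352) = 0.188
Q = 2370, so δQ = 0.188 × 2370 = 445.

2370 ± 445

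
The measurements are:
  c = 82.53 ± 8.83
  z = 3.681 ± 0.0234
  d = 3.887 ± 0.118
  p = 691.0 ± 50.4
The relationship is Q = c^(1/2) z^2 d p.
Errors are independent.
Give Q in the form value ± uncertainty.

330600 ± 31800

Products/powers → add relative errors in quadrature, weighted by exponent:
  (½·δc/c)² = (0.5×0.107)² = 0.00286;  (2·δz/z)² = (2×0.00636)² = 0.000162;  (1·δd/d)² = (1×0.0304)² = 0.000922;  (1·δp/p)² = (1×0.0729)² = 0.00532
δQ/Q = √(0.00926) = 0.0963
Q = 330600, so δQ = 0.0963 × 330600 = 31800.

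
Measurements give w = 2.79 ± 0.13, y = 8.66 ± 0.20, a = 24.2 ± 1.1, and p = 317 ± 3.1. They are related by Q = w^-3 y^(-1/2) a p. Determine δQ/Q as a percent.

14.8%

Since Q is a product/quotient, work with relative uncertainties:
  (-3·δw/w)² = (-3×0.0466)² = 0.0195;  (−½·δy/y)² = (-0.5×0.0231)² = 0.000133;  (1·δa/a)² = (1×0.0455)² = 0.00207;  (1·δp/p)² = (1×0.00978)² = 9.56e-05
δQ/Q = √(0.0218) = 0.148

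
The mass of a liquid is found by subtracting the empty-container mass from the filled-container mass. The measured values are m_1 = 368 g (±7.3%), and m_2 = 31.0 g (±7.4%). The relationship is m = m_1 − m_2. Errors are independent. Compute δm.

27.0 g

Sums and differences: (δm)² = Σ (cᵢ δxᵢ)².
  (δm_1)² = 722;  (δm_2)² = 5.26
δm = √(727) = 27.0 g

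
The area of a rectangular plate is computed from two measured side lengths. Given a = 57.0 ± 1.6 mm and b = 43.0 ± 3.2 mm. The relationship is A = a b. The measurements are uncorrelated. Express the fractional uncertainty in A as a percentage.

Products/powers → add relative errors in quadrature, weighted by exponent:
  (1·δa/a)² = (1×0.0281)² = 0.000788;  (1·δb/b)² = (1×0.0744)² = 0.00554
δA/A = √(0.00633) = 0.0795

7.95%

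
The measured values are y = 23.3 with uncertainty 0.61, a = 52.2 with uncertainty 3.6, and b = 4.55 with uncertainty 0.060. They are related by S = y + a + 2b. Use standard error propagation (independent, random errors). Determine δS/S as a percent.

4.32%

S is a linear combination, so absolute uncertainties add in quadrature:
  (δy)² = 0.372;  (δa)² = 13.0;  (2·δb)² = 0.0144
δS = √(13.3) = 3.65
S = 84.6, so δS/S = 3.65/84.6 = 0.0432.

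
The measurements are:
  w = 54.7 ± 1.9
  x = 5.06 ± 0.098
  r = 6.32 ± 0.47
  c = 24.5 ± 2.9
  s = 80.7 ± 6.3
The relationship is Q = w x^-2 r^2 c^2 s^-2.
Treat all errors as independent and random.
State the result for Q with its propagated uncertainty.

7.87 ± 2.55

Q is a product of powers, so relative uncertainties combine in quadrature:
  (1·δw/w)² = (1×0.0347)² = 0.00121;  (-2·δx/x)² = (-2×0.0194)² = 0.00150;  (2·δr/r)² = (2×0.0744)² = 0.0221;  (2·δc/c)² = (2×0.118)² = 0.0560;  (-2·δs/s)² = (-2×0.0781)² = 0.0244
δQ/Q = √(0.105) = 0.324
Q = 7.87, so δQ = 0.324 × 7.87 = 2.55.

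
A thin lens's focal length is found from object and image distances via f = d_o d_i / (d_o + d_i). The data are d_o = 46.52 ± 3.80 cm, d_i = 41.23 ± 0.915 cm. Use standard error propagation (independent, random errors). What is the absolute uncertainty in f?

0.877 cm

∂f/∂d_o = (d_i/(d_o+d_i))² = 0.221;  ∂f/∂d_i = (d_o/(d_o+d_i))² = 0.281
δf = √((∂f/∂d_o · δd_o)² + (∂f/∂d_i · δd_i)²) = √(0.704 + 0.0661) = 0.877 cm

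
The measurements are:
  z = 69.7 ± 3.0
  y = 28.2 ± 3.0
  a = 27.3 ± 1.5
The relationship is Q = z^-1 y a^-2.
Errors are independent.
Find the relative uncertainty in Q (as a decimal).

0.159

Q is a product of powers, so relative uncertainties combine in quadrature:
  (-1·δz/z)² = (-1×0.0430)² = 0.00185;  (1·δy/y)² = (1×0.106)² = 0.0113;  (-2·δa/a)² = (-2×0.0549)² = 0.0121
δQ/Q = √(0.0252) = 0.159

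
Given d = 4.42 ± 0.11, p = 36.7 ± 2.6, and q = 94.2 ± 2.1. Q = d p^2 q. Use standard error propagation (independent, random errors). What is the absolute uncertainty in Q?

Products/powers → add relative errors in quadrature, weighted by exponent:
  (1·δd/d)² = (1×0.0249)² = 0.000619;  (2·δp/p)² = (2×0.0708)² = 0.0201;  (1·δq/q)² = (1×0.0223)² = 0.000497
δQ/Q = √(0.0212) = 0.146
Q = 5.61e+05, so δQ = 0.146 × 5.61e+05 = 81600.

81600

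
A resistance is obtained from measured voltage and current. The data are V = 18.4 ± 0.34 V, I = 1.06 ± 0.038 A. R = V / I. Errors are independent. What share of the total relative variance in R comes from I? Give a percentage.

(δR/R)² = (1·δV/V)² + (-1·δI/I)²
  V term: (1×0.0185)² = 0.000341
  I term: (-1×0.0358)² = 0.00129
Total = 0.00163. Share from I = 0.00129/0.00163 = 0.790.

79.0%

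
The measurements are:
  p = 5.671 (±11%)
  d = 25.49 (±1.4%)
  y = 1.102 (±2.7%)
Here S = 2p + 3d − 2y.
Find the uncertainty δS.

1.65

Absolute uncertainties add in quadrature for a linear combination:
  (2·δp)² = 1.56;  (3·δd)² = 1.15;  (2·δy)² = 0.00354
δS = √(2.71) = 1.65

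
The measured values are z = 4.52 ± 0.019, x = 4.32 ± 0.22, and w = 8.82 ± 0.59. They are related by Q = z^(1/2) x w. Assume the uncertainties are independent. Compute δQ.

Q is a product of powers, so relative uncertainties combine in quadrature:
  (½·δz/z)² = (0.5×0.00420)² = 4.42e-06;  (1·δx/x)² = (1×0.0509)² = 0.00259;  (1·δw/w)² = (1×0.0669)² = 0.00447
δQ/Q = √(0.00707) = 0.0841
Q = 81.0, so δQ = 0.0841 × 81.0 = 6.81.

6.81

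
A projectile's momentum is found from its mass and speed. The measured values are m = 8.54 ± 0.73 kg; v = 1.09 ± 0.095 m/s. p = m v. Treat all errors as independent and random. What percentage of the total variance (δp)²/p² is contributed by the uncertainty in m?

(δp/p)² = (1·δm/m)² + (1·δv/v)²
  m term: (1×0.0855)² = 0.00731
  v term: (1×0.0872)² = 0.00760
Total = 0.0149. Share from m = 0.00731/0.0149 = 0.490.

49.0%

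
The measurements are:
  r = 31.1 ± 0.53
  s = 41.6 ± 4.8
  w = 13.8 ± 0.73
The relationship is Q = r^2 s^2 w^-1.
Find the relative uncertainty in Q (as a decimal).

Since Q is a product/quotient, work with relative uncertainties:
  (2·δr/r)² = (2×0.0170)² = 0.00116;  (2·δs/s)² = (2×0.115)² = 0.0533;  (-1·δw/w)² = (-1×0.0529)² = 0.00280
δQ/Q = √(0.0572) = 0.239

0.239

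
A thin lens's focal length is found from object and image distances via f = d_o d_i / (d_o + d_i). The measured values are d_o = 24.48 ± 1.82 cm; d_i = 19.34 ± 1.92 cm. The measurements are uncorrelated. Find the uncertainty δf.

∂f/∂d_o = (d_i/(d_o+d_i))² = 0.195;  ∂f/∂d_i = (d_o/(d_o+d_i))² = 0.312
δf = √((∂f/∂d_o · δd_o)² + (∂f/∂d_i · δd_i)²) = √(0.126 + 0.359) = 0.696 cm

0.696 cm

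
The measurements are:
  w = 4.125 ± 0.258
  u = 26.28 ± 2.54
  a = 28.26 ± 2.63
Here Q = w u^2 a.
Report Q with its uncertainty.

Q is a product of powers, so relative uncertainties combine in quadrature:
  (1·δw/w)² = (1×0.0625)² = 0.00391;  (2·δu/u)² = (2×0.0967)² = 0.0374;  (1·δa/a)² = (1×0.0931)² = 0.00866
δQ/Q = √(0.0499) = 0.223
Q = 80510, so δQ = 0.223 × 80510 = 18000.

80510 ± 18000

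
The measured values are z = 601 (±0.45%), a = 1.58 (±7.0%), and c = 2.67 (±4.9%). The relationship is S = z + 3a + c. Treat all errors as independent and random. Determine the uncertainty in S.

2.73

Each term contributes (cᵢ δxᵢ)² to (δS)²:
  (δz)² = 7.31;  (3·δa)² = 0.110;  (δc)² = 0.0171
δS = √(7.44) = 2.73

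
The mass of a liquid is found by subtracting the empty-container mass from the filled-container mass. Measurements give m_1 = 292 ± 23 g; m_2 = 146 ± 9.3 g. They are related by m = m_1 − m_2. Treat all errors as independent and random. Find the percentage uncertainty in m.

m is a linear combination, so absolute uncertainties add in quadrature:
  (δm_1)² = 529;  (δm_2)² = 86.5
δm = √(615) = 24.8 g
m = 146 g, so δm/m = 24.8/146 = 0.170.

17.0%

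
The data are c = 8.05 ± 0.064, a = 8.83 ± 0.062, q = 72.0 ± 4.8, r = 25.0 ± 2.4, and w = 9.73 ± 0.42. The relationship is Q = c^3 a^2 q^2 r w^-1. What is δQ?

Since Q is a product/quotient, work with relative uncertainties:
  (3·δc/c)² = (3×0.00795)² = 0.000569;  (2·δa/a)² = (2×0.00702)² = 0.000197;  (2·δq/q)² = (2×0.0667)² = 0.0178;  (1·δr/r)² = (1×0.0960)² = 0.00922;  (-1·δw/w)² = (-1×0.0432)² = 0.00186
δQ/Q = √(0.0296) = 0.172
Q = 5.42e+08, so δQ = 0.172 × 5.42e+08 = 9.32e+07.

9.32e+07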